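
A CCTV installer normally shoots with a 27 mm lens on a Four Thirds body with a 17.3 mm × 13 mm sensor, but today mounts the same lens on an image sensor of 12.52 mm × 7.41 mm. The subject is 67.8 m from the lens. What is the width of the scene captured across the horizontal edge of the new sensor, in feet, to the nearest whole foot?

103 ft

The focal length stays 27 mm; the relevant sensor dimension is now w = 12.52 mm. Object distance dₒ = 67.8 m = 67800 mm.
Thin-lens field width W = w·(dₒ − f)/f = 12.52 × (67800 − 27)/27 ≈ 31426.591 mm = 31426.591/304.8 ft = 103.106 ft.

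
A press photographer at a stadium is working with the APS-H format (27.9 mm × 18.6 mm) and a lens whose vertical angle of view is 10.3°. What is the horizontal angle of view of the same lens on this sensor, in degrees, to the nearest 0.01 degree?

15.40°

From the vertical AOV: f = 18.6 / (2·tan(5.15°)) = 18.6 / 0.18025 ≈ 103.1874 mm.
Horizontal AOV = 2·arctan(27.9 / (2 × 103.1874)) = 2·arctan(0.13519) ≈ 15.3984°.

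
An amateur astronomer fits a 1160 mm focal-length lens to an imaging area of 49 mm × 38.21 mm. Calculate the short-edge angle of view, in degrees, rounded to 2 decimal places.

Angle of view α = 2·arctan(h/2f) with h = 38.21 mm and f = 1160 mm.
h/2f = 0.01647; arctan(0.01647) ≈ 0.9436°, so α ≈ 1.8871°.

1.89°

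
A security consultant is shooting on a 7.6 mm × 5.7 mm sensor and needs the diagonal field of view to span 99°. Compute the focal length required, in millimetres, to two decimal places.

4.06 mm

Sensor diagonal = √(7.6² + 5.7²) = √90.2500 ≈ 9.5000 mm.
From α = 2·arctan(d/2f) we get f = d / (2·tan(α/2)).
With d = 9.5000 mm and α/2 = 49.5°, tan(α/2) ≈ 1.17085, so f ≈ 9.5000 / 2.34170 ≈ 4.0569 mm.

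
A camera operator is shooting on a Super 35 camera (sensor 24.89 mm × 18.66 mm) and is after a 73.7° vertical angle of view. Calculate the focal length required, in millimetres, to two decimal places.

12.45 mm

From α = 2·arctan(h/2f) we get f = h / (2·tan(α/2)).
With h = 18.66 mm and α/2 = 36.85°, tan(α/2) ≈ 0.74946, so f ≈ 18.66 / 1.49892 ≈ 12.4490 mm.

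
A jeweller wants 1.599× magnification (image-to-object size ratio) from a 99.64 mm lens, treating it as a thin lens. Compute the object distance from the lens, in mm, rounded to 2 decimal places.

161.95 mm

With m = dᵢ/dₒ and 1/f = 1/dₒ + 1/dᵢ, substituting dᵢ = m·dₒ gives 1/f = (1 + 1/m)/dₒ, hence dₒ = f·(1 + 1/m).
dₒ = 99.64 × (1 + 1/1.599) = 99.64 × 1.62539 ≈ 161.954 mm.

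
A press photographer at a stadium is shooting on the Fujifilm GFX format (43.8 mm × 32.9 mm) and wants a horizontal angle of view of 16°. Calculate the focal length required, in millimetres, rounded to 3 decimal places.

From α = 2·arctan(w/2f) we get f = w / (2·tan(α/2)).
With w = 43.8 mm and α/2 = 8°, tan(α/2) ≈ 0.14054, so f ≈ 43.8 / 0.28108 ≈ 155.8266 mm.

155.827 mm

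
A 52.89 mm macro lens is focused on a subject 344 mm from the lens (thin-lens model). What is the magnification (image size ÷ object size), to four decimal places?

0.1817×

Thin lens: 1/f = 1/dₒ + 1/dᵢ → 1/dᵢ = 1/52.89 − 1/344 = 0.0160002 mm⁻¹, so dᵢ ≈ 62.4993 mm.
Magnification m = dᵢ/dₒ = 62.4993/344 ≈ 0.18168.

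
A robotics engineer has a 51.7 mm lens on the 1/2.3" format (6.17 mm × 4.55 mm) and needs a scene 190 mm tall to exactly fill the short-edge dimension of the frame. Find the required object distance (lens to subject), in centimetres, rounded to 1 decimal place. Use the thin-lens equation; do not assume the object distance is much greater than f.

Magnification m = h/W = dᵢ/dₒ; combined with 1/f = 1/dₒ + 1/dᵢ this gives dₒ = f·(1 + W/h).
dₒ = 51.7 mm × (1 + 190/4.55) = 51.7 × 42.7582 ≈ 2210.601 mm = 221.06 cm.

221.1 cm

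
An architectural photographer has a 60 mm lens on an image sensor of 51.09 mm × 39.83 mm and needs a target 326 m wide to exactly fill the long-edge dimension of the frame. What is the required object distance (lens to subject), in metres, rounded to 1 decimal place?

382.9 m

W: 326 m = 326000 mm.
Magnification m = w/W = dᵢ/dₒ; combined with 1/f = 1/dₒ + 1/dᵢ this gives dₒ = f·(1 + W/w).
dₒ = 60 mm × (1 + 326000/51.09) = 60 × 6381.8965 ≈ 382913.787 mm = 382.914 m.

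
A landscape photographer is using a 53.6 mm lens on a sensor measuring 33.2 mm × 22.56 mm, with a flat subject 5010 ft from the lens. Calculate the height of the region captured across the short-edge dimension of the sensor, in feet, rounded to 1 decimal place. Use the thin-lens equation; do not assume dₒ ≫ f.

2108.6 ft

dₒ: 5010 ft × 304.8 mm/ft = 1527047.95 mm.
Similar triangles through the lens centre give W/dₒ = h/dᵢ; with 1/f = 1/dₒ + 1/dᵢ this gives W = h·(dₒ − f)/f.
W = 22.56 mm × (1.52705e+06 − 53.6) / 53.6 = 22.56 × 28488.7006 ≈ 642705.085 mm = 642705.085/304.8 ft = 2108.61 ft.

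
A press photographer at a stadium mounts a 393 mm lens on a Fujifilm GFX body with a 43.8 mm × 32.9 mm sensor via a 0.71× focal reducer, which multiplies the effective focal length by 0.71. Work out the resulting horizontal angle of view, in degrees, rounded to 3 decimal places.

Effective focal length f = 393 × 0.71 = 279.03 mm.
α = 2·arctan(43.8 / (2 × 279.03)) = 2·arctan(0.07849) ≈ 8.9755°.

8.975°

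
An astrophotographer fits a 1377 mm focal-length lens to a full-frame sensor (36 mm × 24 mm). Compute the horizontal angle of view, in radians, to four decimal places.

0.0261 rad

Angle of view α = 2·arctan(w/2f) with w = 36 mm and f = 1377 mm.
w/2f = 0.01307; arctan(0.01307) ≈ 0.0131 rad, so α ≈ 0.0261 rad.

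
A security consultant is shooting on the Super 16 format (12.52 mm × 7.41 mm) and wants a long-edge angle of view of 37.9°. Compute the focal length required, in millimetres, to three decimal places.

18.232 mm

From α = 2·arctan(w/2f) we get f = w / (2·tan(α/2)).
With w = 12.52 mm and α/2 = 18.95°, tan(α/2) ≈ 0.34335, so f ≈ 12.52 / 0.68670 ≈ 18.2320 mm.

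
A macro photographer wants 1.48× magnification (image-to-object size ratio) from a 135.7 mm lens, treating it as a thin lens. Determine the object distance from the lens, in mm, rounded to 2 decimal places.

227.39 mm

With m = dᵢ/dₒ and 1/f = 1/dₒ + 1/dᵢ, substituting dᵢ = m·dₒ gives 1/f = (1 + 1/m)/dₒ, hence dₒ = f·(1 + 1/m).
dₒ = 135.7 × (1 + 1/1.48) = 135.7 × 1.67568 ≈ 227.389 mm.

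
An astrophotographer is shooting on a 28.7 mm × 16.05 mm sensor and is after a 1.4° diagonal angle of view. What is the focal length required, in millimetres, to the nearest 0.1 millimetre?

Sensor diagonal = √(28.7² + 16.05²) = √1081.2925 ≈ 32.8830 mm.
From α = 2·arctan(d/2f) we get f = d / (2·tan(α/2)).
With d = 32.8830 mm and α/2 = 0.7°, tan(α/2) ≈ 0.01222, so f ≈ 32.8830 / 0.02444 ≈ 1345.6886 mm.

1345.7 mm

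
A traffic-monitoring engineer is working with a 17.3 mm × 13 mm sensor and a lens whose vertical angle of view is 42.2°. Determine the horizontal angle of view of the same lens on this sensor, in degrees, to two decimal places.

54.36°

From the vertical AOV: f = 13 / (2·tan(21.1°)) = 13 / 0.77174 ≈ 16.8451 mm.
Horizontal AOV = 2·arctan(17.3 / (2 × 16.8451)) = 2·arctan(0.51350) ≈ 54.3611°.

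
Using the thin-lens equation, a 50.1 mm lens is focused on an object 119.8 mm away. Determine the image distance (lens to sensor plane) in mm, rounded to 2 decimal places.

86.11 mm

1/dᵢ = 1/f − 1/dₒ = 1/50.1 − 1/119.8 = 0.0116128 mm⁻¹.
dᵢ = 1/0.0116128 ≈ 86.1116 mm.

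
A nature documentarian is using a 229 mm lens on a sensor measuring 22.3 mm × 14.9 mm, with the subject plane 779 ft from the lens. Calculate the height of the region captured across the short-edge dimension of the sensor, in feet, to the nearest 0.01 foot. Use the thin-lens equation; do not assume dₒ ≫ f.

50.64 ft

dₒ: 779 ft × 304.8 mm/ft = 237439.19 mm.
Similar triangles through the lens centre give W/dₒ = h/dᵢ; with 1/f = 1/dₒ + 1/dᵢ this gives W = h·(dₒ − f)/f.
W = 14.9 mm × (237439 − 229) / 229 = 14.9 × 1035.8524 ≈ 15434.200 mm = 15434.200/304.8 ft = 50.6371 ft.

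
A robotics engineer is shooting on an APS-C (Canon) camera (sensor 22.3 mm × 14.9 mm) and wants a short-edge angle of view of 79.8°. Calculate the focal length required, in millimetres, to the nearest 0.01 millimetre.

From α = 2·arctan(h/2f) we get f = h / (2·tan(α/2)).
With h = 14.9 mm and α/2 = 39.9°, tan(α/2) ≈ 0.83613, so f ≈ 14.9 / 1.67226 ≈ 8.9101 mm.

8.91 mm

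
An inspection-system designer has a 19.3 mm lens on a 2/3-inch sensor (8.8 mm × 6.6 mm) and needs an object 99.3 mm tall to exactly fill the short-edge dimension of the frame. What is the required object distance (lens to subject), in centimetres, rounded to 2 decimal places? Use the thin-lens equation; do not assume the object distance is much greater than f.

30.97 cm

Magnification m = h/W = dᵢ/dₒ; combined with 1/f = 1/dₒ + 1/dᵢ this gives dₒ = f·(1 + W/h).
dₒ = 19.3 mm × (1 + 99.3/6.6) = 19.3 × 16.0455 ≈ 309.677 mm = 30.9677 cm.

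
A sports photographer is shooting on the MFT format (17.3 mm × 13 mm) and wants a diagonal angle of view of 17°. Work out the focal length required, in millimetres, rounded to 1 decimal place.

72.4 mm

Sensor diagonal = √(17.3² + 13²) = √468.2900 ≈ 21.6400 mm.
From α = 2·arctan(d/2f) we get f = d / (2·tan(α/2)).
With d = 21.6400 mm and α/2 = 8.5°, tan(α/2) ≈ 0.14945, so f ≈ 21.6400 / 0.29890 ≈ 72.3983 mm.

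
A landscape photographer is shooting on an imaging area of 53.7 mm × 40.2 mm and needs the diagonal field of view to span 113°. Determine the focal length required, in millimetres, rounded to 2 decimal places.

Sensor diagonal = √(53.7² + 40.2²) = √4499.7300 ≈ 67.0800 mm.
From α = 2·arctan(d/2f) we get f = d / (2·tan(α/2)).
With d = 67.0800 mm and α/2 = 56.5°, tan(α/2) ≈ 1.51084, so f ≈ 67.0800 / 3.02167 ≈ 22.1997 mm.

22.20 mm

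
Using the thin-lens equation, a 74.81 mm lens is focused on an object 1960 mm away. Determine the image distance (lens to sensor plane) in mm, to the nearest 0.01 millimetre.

1/dᵢ = 1/f − 1/dₒ = 1/74.81 − 1/1960 = 0.0128570 mm⁻¹.
dᵢ = 1/0.0128570 ≈ 77.7787 mm.

77.78 mm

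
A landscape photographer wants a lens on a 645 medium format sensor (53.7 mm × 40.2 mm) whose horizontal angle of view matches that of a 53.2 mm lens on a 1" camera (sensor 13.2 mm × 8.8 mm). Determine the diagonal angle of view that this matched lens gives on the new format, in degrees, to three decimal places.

Equal horizontal AOV ⇒ f₂ = f₁ · 53.7/13.2 = 53.2 × 4.06818 ≈ 216.4273 mm.
Sensor diagonal = √(53.7² + 40.2²) = √4499.7300 ≈ 67.0800 mm.
Diagonal AOV on the new format = 2·arctan(67.0800 / (2 × 216.4273)) = 2·arctan(0.15497) ≈ 17.6183°.

17.618°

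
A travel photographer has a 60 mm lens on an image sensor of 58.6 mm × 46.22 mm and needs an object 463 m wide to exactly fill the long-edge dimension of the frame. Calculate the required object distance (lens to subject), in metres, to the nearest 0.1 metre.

W: 463 m = 463000 mm.
Magnification m = w/W = dᵢ/dₒ; combined with 1/f = 1/dₒ + 1/dᵢ this gives dₒ = f·(1 + W/w).
dₒ = 60 mm × (1 + 463000/58.6) = 60 × 7902.0239 ≈ 474121.433 mm = 474.121 m.

474.1 m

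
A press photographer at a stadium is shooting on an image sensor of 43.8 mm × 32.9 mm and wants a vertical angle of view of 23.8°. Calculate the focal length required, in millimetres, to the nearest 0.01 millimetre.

From α = 2·arctan(h/2f) we get f = h / (2·tan(α/2)).
With h = 32.9 mm and α/2 = 11.9°, tan(α/2) ≈ 0.21073, so f ≈ 32.9 / 0.42147 ≈ 78.0608 mm.

78.06 mm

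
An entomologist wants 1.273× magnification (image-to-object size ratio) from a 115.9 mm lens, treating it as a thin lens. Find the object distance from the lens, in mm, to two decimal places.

206.94 mm

With m = dᵢ/dₒ and 1/f = 1/dₒ + 1/dᵢ, substituting dᵢ = m·dₒ gives 1/f = (1 + 1/m)/dₒ, hence dₒ = f·(1 + 1/m).
dₒ = 115.9 × (1 + 1/1.273) = 115.9 × 1.78555 ≈ 206.945 mm.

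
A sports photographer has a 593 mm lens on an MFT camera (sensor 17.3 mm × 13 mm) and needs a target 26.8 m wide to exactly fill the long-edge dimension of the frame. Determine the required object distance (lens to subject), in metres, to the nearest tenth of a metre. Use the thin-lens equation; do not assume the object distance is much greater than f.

W: 26.8 m = 26800 mm.
Magnification m = w/W = dᵢ/dₒ; combined with 1/f = 1/dₒ + 1/dᵢ this gives dₒ = f·(1 + W/w).
dₒ = 593 mm × (1 + 26800/17.3) = 593 × 1550.1329 ≈ 919228.838 mm = 919.229 m.

919.2 m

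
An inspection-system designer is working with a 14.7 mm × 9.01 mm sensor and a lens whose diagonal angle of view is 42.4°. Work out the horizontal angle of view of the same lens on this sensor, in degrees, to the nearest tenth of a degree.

Sensor diagonal = √(14.7² + 9.01²) = √297.2701 ≈ 17.2415 mm.
From the diagonal AOV: f = 17.2415 / (2·tan(21.2°)) = 17.2415 / 0.77575 ≈ 22.2256 mm.
Horizontal AOV = 2·arctan(14.7 / (2 × 22.2256)) = 2·arctan(0.33070) ≈ 36.5980°.

36.6°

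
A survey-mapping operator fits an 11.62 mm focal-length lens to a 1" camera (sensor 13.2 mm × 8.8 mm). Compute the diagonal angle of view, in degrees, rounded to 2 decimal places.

Sensor diagonal = √(13.2² + 8.8²) = √251.6800 ≈ 15.8644 mm.
Angle of view α = 2·arctan(d/2f) with d = 15.8644 mm and f = 11.62 mm.
d/2f = 0.68263; arctan(0.68263) ≈ 34.3188°, so α ≈ 68.6376°.

68.64°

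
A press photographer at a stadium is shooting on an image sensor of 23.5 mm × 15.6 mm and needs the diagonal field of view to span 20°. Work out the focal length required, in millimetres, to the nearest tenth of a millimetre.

Sensor diagonal = √(23.5² + 15.6²) = √795.6100 ≈ 28.2066 mm.
From α = 2·arctan(d/2f) we get f = d / (2·tan(α/2)).
With d = 28.2066 mm and α/2 = 10°, tan(α/2) ≈ 0.17633, so f ≈ 28.2066 / 0.35265 ≈ 79.9837 mm.

80.0 mm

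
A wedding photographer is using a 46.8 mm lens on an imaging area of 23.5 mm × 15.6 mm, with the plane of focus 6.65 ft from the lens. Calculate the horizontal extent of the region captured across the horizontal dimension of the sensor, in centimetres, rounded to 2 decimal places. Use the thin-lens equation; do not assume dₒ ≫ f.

dₒ: 6.65 ft × 304.8 mm/ft = 2026.92 mm.
Similar triangles through the lens centre give W/dₒ = w/dᵢ; with 1/f = 1/dₒ + 1/dᵢ this gives W = w·(dₒ − f)/f.
W = 23.5 mm × (2026.92 − 46.8) / 46.8 = 23.5 × 42.3103 ≈ 994.291 mm = 99.4291 cm.

99.43 cm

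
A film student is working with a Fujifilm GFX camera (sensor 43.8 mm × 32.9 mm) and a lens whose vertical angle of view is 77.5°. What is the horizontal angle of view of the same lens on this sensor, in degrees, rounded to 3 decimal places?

93.793°

From the vertical AOV: f = 32.9 / (2·tan(38.75°)) = 32.9 / 1.60517 ≈ 20.4963 mm.
Horizontal AOV = 2·arctan(43.8 / (2 × 20.4963)) = 2·arctan(1.06849) ≈ 93.7927°.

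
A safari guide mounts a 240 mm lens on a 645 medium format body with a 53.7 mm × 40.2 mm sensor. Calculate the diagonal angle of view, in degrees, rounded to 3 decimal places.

15.911°

Sensor diagonal = √(53.7² + 40.2²) = √4499.7300 ≈ 67.0800 mm.
Angle of view α = 2·arctan(d/2f) with d = 67.0800 mm and f = 240 mm.
d/2f = 0.13975; arctan(0.13975) ≈ 7.9556°, so α ≈ 15.9111°.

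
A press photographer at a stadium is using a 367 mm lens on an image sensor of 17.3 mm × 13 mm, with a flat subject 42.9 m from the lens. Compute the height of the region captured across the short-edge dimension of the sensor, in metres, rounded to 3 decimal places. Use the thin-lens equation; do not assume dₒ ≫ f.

1.507 m

dₒ: 42.9 m = 42900 mm.
Similar triangles through the lens centre give W/dₒ = h/dᵢ; with 1/f = 1/dₒ + 1/dᵢ this gives W = h·(dₒ − f)/f.
W = 13 mm × (42900 − 367) / 367 = 13 × 115.8937 ≈ 1506.619 mm = 1.50662 m.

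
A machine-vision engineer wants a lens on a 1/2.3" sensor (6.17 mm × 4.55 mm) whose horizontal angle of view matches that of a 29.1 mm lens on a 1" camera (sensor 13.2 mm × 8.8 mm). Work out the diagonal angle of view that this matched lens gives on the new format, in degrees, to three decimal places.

31.476°

Equal horizontal AOV ⇒ f₂ = f₁ · 6.17/13.2 = 29.1 × 0.46742 ≈ 13.6020 mm.
Sensor diagonal = √(6.17² + 4.55²) = √58.7714 ≈ 7.6663 mm.
Diagonal AOV on the new format = 2·arctan(7.6663 / (2 × 13.6020)) = 2·arctan(0.28181) ≈ 31.4762°.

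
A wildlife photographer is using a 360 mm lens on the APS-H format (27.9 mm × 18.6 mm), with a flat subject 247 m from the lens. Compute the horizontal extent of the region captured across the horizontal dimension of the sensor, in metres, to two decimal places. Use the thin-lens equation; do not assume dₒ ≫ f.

19.11 m

dₒ: 247 m = 247000 mm.
Similar triangles through the lens centre give W/dₒ = w/dᵢ; with 1/f = 1/dₒ + 1/dᵢ this gives W = w·(dₒ − f)/f.
W = 27.9 mm × (247000 − 360) / 360 = 27.9 × 685.1111 ≈ 19114.600 mm = 19.1146 m.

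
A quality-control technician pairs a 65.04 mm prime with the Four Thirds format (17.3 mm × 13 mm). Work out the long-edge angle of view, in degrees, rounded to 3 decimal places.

15.151°

Angle of view α = 2·arctan(w/2f) with w = 17.3 mm and f = 65.04 mm.
w/2f = 0.13300; arctan(0.13300) ≈ 7.5756°, so α ≈ 15.1512°.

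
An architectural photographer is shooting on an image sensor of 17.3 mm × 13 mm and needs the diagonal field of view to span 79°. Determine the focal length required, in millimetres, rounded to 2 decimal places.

Sensor diagonal = √(17.3² + 13²) = √468.2900 ≈ 21.6400 mm.
From α = 2·arctan(d/2f) we get f = d / (2·tan(α/2)).
With d = 21.6400 mm and α/2 = 39.5°, tan(α/2) ≈ 0.82434, so f ≈ 21.6400 / 1.64867 ≈ 13.1257 mm.

13.13 mm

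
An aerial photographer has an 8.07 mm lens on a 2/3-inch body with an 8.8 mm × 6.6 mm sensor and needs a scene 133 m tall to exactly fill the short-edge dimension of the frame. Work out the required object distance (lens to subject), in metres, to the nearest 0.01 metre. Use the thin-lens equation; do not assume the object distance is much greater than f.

W: 133 m = 133000 mm.
Magnification m = h/W = dᵢ/dₒ; combined with 1/f = 1/dₒ + 1/dᵢ this gives dₒ = f·(1 + W/h).
dₒ = 8.07 mm × (1 + 133000/6.6) = 8.07 × 20152.5152 ≈ 162630.797 mm = 162.631 m.

162.63 m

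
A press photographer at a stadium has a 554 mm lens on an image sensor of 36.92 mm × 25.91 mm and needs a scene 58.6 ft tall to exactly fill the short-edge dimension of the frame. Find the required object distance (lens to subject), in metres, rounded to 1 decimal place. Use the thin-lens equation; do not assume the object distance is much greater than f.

W: 58.6 ft × 304.8 mm/ft = 17861.28 mm.
Magnification m = h/W = dᵢ/dₒ; combined with 1/f = 1/dₒ + 1/dᵢ this gives dₒ = f·(1 + W/h).
dₒ = 554 mm × (1 + 17861.3/25.91) = 554 × 690.3585 ≈ 382458.624 mm = 382.459 m.

382.5 m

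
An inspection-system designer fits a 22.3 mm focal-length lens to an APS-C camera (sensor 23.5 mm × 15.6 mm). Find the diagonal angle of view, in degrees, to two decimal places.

64.62°

Sensor diagonal = √(23.5² + 15.6²) = √795.6100 ≈ 28.2066 mm.
Angle of view α = 2·arctan(d/2f) with d = 28.2066 mm and f = 22.3 mm.
d/2f = 0.63243; arctan(0.63243) ≈ 32.3107°, so α ≈ 64.6213°.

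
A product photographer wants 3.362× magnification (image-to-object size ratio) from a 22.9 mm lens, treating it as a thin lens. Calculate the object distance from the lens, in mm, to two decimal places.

With m = dᵢ/dₒ and 1/f = 1/dₒ + 1/dᵢ, substituting dᵢ = m·dₒ gives 1/f = (1 + 1/m)/dₒ, hence dₒ = f·(1 + 1/m).
dₒ = 22.9 × (1 + 1/3.362) = 22.9 × 1.29744 ≈ 29.711 mm.

29.71 mm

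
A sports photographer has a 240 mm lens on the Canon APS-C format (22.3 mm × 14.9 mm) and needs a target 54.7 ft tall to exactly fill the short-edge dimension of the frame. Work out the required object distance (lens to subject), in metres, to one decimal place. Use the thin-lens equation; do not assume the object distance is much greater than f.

W: 54.7 ft × 304.8 mm/ft = 16672.56 mm.
Magnification m = h/W = dᵢ/dₒ; combined with 1/f = 1/dₒ + 1/dᵢ this gives dₒ = f·(1 + W/h).
dₒ = 240 mm × (1 + 16672.6/14.9) = 240 × 1119.9637 ≈ 268791.293 mm = 268.791 m.

268.8 m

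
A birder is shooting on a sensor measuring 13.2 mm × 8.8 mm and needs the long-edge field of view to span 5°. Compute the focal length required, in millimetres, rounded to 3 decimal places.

151.165 mm

From α = 2·arctan(w/2f) we get f = w / (2·tan(α/2)).
With w = 13.2 mm and α/2 = 2.5°, tan(α/2) ≈ 0.04366, so f ≈ 13.2 / 0.08732 ≈ 151.1649 mm.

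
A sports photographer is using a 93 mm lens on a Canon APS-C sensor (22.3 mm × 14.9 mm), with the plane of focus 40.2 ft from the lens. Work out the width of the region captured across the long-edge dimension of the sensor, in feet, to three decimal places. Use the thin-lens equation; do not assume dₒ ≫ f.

9.566 ft

dₒ: 40.2 ft × 304.8 mm/ft = 12252.96 mm.
Similar triangles through the lens centre give W/dₒ = w/dᵢ; with 1/f = 1/dₒ + 1/dᵢ this gives W = w·(dₒ − f)/f.
W = 22.3 mm × (12253 − 93) / 93 = 22.3 × 130.7523 ≈ 2915.775 mm = 2915.775/304.8 ft = 9.56619 ft.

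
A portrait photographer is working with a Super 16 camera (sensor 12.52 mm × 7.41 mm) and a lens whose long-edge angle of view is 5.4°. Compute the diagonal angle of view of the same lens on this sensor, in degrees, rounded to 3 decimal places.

6.273°

From the long-edge AOV: f = 12.52 / (2·tan(2.7°)) = 12.52 / 0.09432 ≈ 132.7430 mm.
Sensor diagonal = √(12.52² + 7.41²) = √211.6585 ≈ 14.5485 mm.
Diagonal AOV = 2·arctan(14.5485 / (2 × 132.7430)) = 2·arctan(0.05480) ≈ 6.2733°.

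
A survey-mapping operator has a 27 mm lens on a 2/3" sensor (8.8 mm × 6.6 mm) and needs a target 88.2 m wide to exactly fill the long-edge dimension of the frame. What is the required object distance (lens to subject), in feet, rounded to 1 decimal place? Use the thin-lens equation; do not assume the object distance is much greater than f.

887.9 ft

W: 88.2 m = 88200 mm.
Magnification m = w/W = dᵢ/dₒ; combined with 1/f = 1/dₒ + 1/dᵢ this gives dₒ = f·(1 + W/w).
dₒ = 27 mm × (1 + 88200/8.8) = 27 × 10023.7273 ≈ 270640.636 mm = 270640.636/304.8 ft = 887.929 ft.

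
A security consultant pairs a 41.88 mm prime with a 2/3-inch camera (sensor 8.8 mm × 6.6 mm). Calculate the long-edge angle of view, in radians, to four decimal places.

0.2094 rad

Angle of view α = 2·arctan(w/2f) with w = 8.8 mm and f = 41.88 mm.
w/2f = 0.10506; arctan(0.10506) ≈ 0.1047 rad, so α ≈ 0.2094 rad.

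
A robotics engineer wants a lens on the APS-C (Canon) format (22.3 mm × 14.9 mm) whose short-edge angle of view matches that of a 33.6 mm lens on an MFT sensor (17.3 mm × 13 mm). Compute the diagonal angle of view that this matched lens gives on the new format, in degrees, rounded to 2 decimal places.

Equal short-edge AOV ⇒ f₂ = f₁ · 14.9/13 = 33.6 × 1.14615 ≈ 38.5108 mm.
Sensor diagonal = √(22.3² + 14.9²) = √719.3000 ≈ 26.8198 mm.
Diagonal AOV on the new format = 2·arctan(26.8198 / (2 × 38.5108)) = 2·arctan(0.34821) ≈ 38.3974°.

38.40°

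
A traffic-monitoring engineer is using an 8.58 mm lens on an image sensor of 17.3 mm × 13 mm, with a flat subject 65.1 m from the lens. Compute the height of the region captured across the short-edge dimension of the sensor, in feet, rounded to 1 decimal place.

323.6 ft

dₒ: 65.1 m = 65100 mm.
Similar triangles through the lens centre give W/dₒ = h/dᵢ; with 1/f = 1/dₒ + 1/dᵢ this gives W = h·(dₒ − f)/f.
W = 13 mm × (65100 − 8.58) / 8.58 = 13 × 7586.4126 ≈ 98623.364 mm = 98623.364/304.8 ft = 323.567 ft.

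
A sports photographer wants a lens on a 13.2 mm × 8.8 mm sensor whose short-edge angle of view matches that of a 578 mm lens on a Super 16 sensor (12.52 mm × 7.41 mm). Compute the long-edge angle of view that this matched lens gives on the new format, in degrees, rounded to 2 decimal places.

Equal short-edge AOV ⇒ f₂ = f₁ · 8.8/7.41 = 578 × 1.18758 ≈ 686.4238 mm.
Long-edge AOV on the new format = 2·arctan(13.2 / (2 × 686.4238)) = 2·arctan(0.00962) ≈ 1.1018°.

1.10°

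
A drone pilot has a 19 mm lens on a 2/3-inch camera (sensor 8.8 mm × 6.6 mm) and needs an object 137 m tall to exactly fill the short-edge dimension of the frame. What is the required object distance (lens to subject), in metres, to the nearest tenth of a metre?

394.4 m

W: 137 m = 137000 mm.
Magnification m = h/W = dᵢ/dₒ; combined with 1/f = 1/dₒ + 1/dᵢ this gives dₒ = f·(1 + W/h).
dₒ = 19 mm × (1 + 137000/6.6) = 19 × 20758.5758 ≈ 394412.939 mm = 394.413 m.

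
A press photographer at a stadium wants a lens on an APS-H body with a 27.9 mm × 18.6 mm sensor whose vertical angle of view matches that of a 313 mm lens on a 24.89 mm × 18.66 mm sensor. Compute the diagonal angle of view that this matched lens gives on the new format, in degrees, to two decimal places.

Equal vertical AOV ⇒ f₂ = f₁ · 18.6/18.66 = 313 × 0.99678 ≈ 311.9936 mm.
Sensor diagonal = √(27.9² + 18.6²) = √1124.3700 ≈ 33.5316 mm.
Diagonal AOV on the new format = 2·arctan(33.5316 / (2 × 311.9936)) = 2·arctan(0.05374) ≈ 6.1520°.

6.15°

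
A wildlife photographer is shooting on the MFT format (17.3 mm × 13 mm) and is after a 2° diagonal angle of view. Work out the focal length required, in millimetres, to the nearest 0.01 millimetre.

619.88 mm

Sensor diagonal = √(17.3² + 13²) = √468.2900 ≈ 21.6400 mm.
From α = 2·arctan(d/2f) we get f = d / (2·tan(α/2)).
With d = 21.6400 mm and α/2 = 1°, tan(α/2) ≈ 0.01746, so f ≈ 21.6400 / 0.03491 ≈ 619.8776 mm.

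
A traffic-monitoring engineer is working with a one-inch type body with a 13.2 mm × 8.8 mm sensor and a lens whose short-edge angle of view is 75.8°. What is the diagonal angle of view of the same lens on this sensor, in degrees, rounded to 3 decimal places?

109.057°

From the short-edge AOV: f = 8.8 / (2·tan(37.9°)) = 8.8 / 1.55696 ≈ 5.6520 mm.
Sensor diagonal = √(13.2² + 8.8²) = √251.6800 ≈ 15.8644 mm.
Diagonal AOV = 2·arctan(15.8644 / (2 × 5.6520)) = 2·arctan(1.40342) ≈ 109.0569°.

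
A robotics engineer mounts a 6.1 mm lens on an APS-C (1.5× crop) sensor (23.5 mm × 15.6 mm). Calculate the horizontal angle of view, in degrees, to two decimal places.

125.13°

Angle of view α = 2·arctan(w/2f) with w = 23.5 mm and f = 6.1 mm.
w/2f = 1.92623; arctan(1.92623) ≈ 62.5640°, so α ≈ 125.1279°.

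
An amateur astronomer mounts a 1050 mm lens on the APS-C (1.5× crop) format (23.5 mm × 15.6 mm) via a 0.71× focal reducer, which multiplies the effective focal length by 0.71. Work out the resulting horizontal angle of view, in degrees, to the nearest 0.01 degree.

Effective focal length f = 1050 × 0.71 = 745.5 mm.
α = 2·arctan(23.5 / (2 × 745.5)) = 2·arctan(0.01576) ≈ 1.8060°.

1.81°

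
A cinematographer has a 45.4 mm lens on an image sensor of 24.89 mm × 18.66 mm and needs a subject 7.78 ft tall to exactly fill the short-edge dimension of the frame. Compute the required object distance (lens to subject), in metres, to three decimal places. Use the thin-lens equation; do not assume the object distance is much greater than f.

5.815 m

W: 7.78 ft × 304.8 mm/ft = 2371.34 mm.
Magnification m = h/W = dᵢ/dₒ; combined with 1/f = 1/dₒ + 1/dᵢ this gives dₒ = f·(1 + W/h).
dₒ = 45.4 mm × (1 + 2371.34/18.66) = 45.4 × 128.0817 ≈ 5814.908 mm = 5.81491 m.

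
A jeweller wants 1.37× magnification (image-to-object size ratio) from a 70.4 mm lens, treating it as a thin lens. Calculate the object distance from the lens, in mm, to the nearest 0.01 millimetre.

121.79 mm

With m = dᵢ/dₒ and 1/f = 1/dₒ + 1/dᵢ, substituting dᵢ = m·dₒ gives 1/f = (1 + 1/m)/dₒ, hence dₒ = f·(1 + 1/m).
dₒ = 70.4 × (1 + 1/1.37) = 70.4 × 1.72993 ≈ 121.787 mm.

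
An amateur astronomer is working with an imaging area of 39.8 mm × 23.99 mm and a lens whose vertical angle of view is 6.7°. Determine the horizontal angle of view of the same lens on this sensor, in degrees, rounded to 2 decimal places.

From the vertical AOV: f = 23.99 / (2·tan(3.35°)) = 23.99 / 0.11707 ≈ 204.9193 mm.
Horizontal AOV = 2·arctan(39.8 / (2 × 204.9193)) = 2·arctan(0.09711) ≈ 11.0934°.

11.09°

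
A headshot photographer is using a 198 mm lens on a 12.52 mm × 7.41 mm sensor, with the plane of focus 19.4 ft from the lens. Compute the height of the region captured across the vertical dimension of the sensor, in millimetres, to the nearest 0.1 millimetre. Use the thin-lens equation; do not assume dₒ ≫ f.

dₒ: 19.4 ft × 304.8 mm/ft = 5913.12 mm.
Similar triangles through the lens centre give W/dₒ = h/dᵢ; with 1/f = 1/dₒ + 1/dᵢ this gives W = h·(dₒ − f)/f.
W = 7.41 mm × (5913.12 − 198) / 198 = 7.41 × 28.8642 ≈ 213.884 mm.

213.9 mm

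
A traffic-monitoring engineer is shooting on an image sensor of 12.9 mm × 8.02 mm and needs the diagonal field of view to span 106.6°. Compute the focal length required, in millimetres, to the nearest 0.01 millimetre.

Sensor diagonal = √(12.9² + 8.02²) = √230.7304 ≈ 15.1898 mm.
From α = 2·arctan(d/2f) we get f = d / (2·tan(α/2)).
With d = 15.1898 mm and α/2 = 53.3°, tan(α/2) ≈ 1.34160, so f ≈ 15.1898 / 2.68321 ≈ 5.6611 mm.

5.66 mm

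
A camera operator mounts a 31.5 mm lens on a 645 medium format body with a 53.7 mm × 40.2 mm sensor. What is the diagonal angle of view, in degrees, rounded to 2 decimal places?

93.59°

Sensor diagonal = √(53.7² + 40.2²) = √4499.7300 ≈ 67.0800 mm.
Angle of view α = 2·arctan(d/2f) with d = 67.0800 mm and f = 31.5 mm.
d/2f = 1.06476; arctan(1.06476) ≈ 46.7965°, so α ≈ 93.5930°.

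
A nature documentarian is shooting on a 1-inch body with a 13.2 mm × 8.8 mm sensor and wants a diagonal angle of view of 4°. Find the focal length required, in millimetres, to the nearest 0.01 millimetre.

227.15 mm

Sensor diagonal = √(13.2² + 8.8²) = √251.6800 ≈ 15.8644 mm.
From α = 2·arctan(d/2f) we get f = d / (2·tan(α/2)).
With d = 15.8644 mm and α/2 = 2°, tan(α/2) ≈ 0.03492, so f ≈ 15.8644 / 0.06984 ≈ 227.1489 mm.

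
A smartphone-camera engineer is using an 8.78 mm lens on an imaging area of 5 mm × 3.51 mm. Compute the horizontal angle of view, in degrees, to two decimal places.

31.79°

Angle of view α = 2·arctan(w/2f) with w = 5 mm and f = 8.78 mm.
w/2f = 0.28474; arctan(0.28474) ≈ 15.8937°, so α ≈ 31.7873°.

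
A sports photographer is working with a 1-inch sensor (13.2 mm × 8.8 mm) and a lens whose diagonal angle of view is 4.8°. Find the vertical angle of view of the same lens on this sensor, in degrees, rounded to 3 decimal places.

Sensor diagonal = √(13.2² + 8.8²) = √251.6800 ≈ 15.8644 mm.
From the diagonal AOV: f = 15.8644 / (2·tan(2.4°)) = 15.8644 / 0.08382 ≈ 189.2569 mm.
Vertical AOV = 2·arctan(8.8 / (2 × 189.2569)) = 2·arctan(0.02325) ≈ 2.6636°.

2.664°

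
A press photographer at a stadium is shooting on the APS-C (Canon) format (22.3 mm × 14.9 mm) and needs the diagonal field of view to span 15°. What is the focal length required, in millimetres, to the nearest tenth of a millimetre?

101.9 mm

Sensor diagonal = √(22.3² + 14.9²) = √719.3000 ≈ 26.8198 mm.
From α = 2·arctan(d/2f) we get f = d / (2·tan(α/2)).
With d = 26.8198 mm and α/2 = 7.5°, tan(α/2) ≈ 0.13165, so f ≈ 26.8198 / 0.26330 ≈ 101.8582 mm.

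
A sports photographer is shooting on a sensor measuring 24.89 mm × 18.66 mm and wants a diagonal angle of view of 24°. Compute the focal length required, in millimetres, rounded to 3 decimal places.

73.176 mm

Sensor diagonal = √(24.89² + 18.66²) = √967.7077 ≈ 31.1080 mm.
From α = 2·arctan(d/2f) we get f = d / (2·tan(α/2)).
With d = 31.1080 mm and α/2 = 12°, tan(α/2) ≈ 0.21256, so f ≈ 31.1080 / 0.42511 ≈ 73.1758 mm.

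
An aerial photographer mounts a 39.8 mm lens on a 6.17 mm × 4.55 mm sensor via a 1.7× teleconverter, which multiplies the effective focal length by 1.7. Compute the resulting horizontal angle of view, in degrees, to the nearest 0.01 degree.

5.22°

Effective focal length f = 39.8 × 1.7 = 67.66 mm.
α = 2·arctan(6.17 / (2 × 67.66)) = 2·arctan(0.04560) ≈ 5.2213°.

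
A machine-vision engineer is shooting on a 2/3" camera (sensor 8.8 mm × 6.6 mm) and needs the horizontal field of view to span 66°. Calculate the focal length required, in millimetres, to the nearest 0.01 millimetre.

6.78 mm

From α = 2·arctan(w/2f) we get f = w / (2·tan(α/2)).
With w = 8.8 mm and α/2 = 33°, tan(α/2) ≈ 0.64941, so f ≈ 8.8 / 1.29882 ≈ 6.7754 mm.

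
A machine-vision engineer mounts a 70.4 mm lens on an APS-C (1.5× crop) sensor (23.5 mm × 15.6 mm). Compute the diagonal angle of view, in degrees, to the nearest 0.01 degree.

Sensor diagonal = √(23.5² + 15.6²) = √795.6100 ≈ 28.2066 mm.
Angle of view α = 2·arctan(d/2f) with d = 28.2066 mm and f = 70.4 mm.
d/2f = 0.20033; arctan(0.20033) ≈ 11.3281°, so α ≈ 22.6563°.

22.66°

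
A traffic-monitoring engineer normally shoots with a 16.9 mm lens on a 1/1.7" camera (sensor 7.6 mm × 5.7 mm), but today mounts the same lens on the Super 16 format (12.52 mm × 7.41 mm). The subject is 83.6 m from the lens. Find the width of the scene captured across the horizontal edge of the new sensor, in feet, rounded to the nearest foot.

The focal length stays 16.9 mm; the relevant sensor dimension is now w = 12.52 mm. Object distance dₒ = 83.6 m = 83600 mm.
Thin-lens field width W = w·(dₒ − f)/f = 12.52 × (83600 − 16.9)/16.9 ≈ 61920.734 mm = 61920.734/304.8 ft = 203.152 ft.

203 ft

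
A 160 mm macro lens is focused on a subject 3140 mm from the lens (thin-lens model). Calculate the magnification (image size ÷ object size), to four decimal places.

0.0537×

Thin lens: 1/f = 1/dₒ + 1/dᵢ → 1/dᵢ = 1/160 − 1/3140 = 0.0059315 mm⁻¹, so dᵢ ≈ 168.5906 mm.
Magnification m = dᵢ/dₒ = 168.5906/3140 ≈ 0.05369.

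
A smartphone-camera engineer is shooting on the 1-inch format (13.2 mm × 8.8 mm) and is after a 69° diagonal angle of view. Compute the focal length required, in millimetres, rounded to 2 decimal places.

Sensor diagonal = √(13.2² + 8.8²) = √251.6800 ≈ 15.8644 mm.
From α = 2·arctan(d/2f) we get f = d / (2·tan(α/2)).
With d = 15.8644 mm and α/2 = 34.5°, tan(α/2) ≈ 0.68728, so f ≈ 15.8644 / 1.37456 ≈ 11.5414 mm.

11.54 mm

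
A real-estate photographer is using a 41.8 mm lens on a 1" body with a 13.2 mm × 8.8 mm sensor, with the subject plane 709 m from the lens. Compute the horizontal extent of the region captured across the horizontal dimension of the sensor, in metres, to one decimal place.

223.9 m

dₒ: 709 m = 709000 mm.
Similar triangles through the lens centre give W/dₒ = w/dᵢ; with 1/f = 1/dₒ + 1/dᵢ this gives W = w·(dₒ − f)/f.
W = 13.2 mm × (709000 − 41.8) / 41.8 = 13.2 × 16960.7225 ≈ 223881.537 mm = 223.882 m.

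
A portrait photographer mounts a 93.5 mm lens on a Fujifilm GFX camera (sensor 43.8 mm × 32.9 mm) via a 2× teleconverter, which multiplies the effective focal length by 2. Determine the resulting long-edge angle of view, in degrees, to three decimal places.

Effective focal length f = 93.5 × 2 = 187 mm.
α = 2·arctan(43.8 / (2 × 187)) = 2·arctan(0.11711) ≈ 13.3592°.

13.359°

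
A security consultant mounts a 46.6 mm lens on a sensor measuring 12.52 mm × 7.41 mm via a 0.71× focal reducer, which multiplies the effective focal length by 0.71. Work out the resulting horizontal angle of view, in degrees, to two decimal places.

Effective focal length f = 46.6 × 0.71 = 33.086 mm.
α = 2·arctan(12.52 / (2 × 33.086)) = 2·arctan(0.18920) ≈ 21.4279°.

21.43°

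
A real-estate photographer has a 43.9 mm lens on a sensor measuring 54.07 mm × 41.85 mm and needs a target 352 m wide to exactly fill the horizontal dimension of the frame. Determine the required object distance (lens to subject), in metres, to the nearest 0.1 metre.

285.8 m

W: 352 m = 352000 mm.
Magnification m = w/W = dᵢ/dₒ; combined with 1/f = 1/dₒ + 1/dᵢ this gives dₒ = f·(1 + W/w).
dₒ = 43.9 mm × (1 + 352000/54.07) = 43.9 × 6511.0795 ≈ 285836.391 mm = 285.836 m.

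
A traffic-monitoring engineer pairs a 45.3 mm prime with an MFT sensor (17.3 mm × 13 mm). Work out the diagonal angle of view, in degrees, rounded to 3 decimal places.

Sensor diagonal = √(17.3² + 13²) = √468.2900 ≈ 21.6400 mm.
Angle of view α = 2·arctan(d/2f) with d = 21.6400 mm and f = 45.3 mm.
d/2f = 0.23885; arctan(0.23885) ≈ 13.4335°, so α ≈ 26.8671°.

26.867°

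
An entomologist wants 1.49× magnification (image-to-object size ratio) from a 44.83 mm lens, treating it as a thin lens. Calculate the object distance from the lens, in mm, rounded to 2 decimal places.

74.92 mm

With m = dᵢ/dₒ and 1/f = 1/dₒ + 1/dᵢ, substituting dᵢ = m·dₒ gives 1/f = (1 + 1/m)/dₒ, hence dₒ = f·(1 + 1/m).
dₒ = 44.83 × (1 + 1/1.49) = 44.83 × 1.67114 ≈ 74.917 mm.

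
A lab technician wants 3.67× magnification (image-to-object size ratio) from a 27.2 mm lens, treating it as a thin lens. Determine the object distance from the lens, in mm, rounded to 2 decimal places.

With m = dᵢ/dₒ and 1/f = 1/dₒ + 1/dᵢ, substituting dᵢ = m·dₒ gives 1/f = (1 + 1/m)/dₒ, hence dₒ = f·(1 + 1/m).
dₒ = 27.2 × (1 + 1/3.67) = 27.2 × 1.27248 ≈ 34.611 mm.

34.61 mm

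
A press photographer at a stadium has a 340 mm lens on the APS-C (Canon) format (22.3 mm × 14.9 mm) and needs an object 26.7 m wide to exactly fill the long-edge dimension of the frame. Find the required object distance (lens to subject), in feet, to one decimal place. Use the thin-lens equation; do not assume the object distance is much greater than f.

1336.7 ft

W: 26.7 m = 26700 mm.
Magnification m = w/W = dᵢ/dₒ; combined with 1/f = 1/dₒ + 1/dᵢ this gives dₒ = f·(1 + W/w).
dₒ = 340 mm × (1 + 26700/22.3) = 340 × 1198.3094 ≈ 407425.202 mm = 407425.202/304.8 ft = 1336.7 ft.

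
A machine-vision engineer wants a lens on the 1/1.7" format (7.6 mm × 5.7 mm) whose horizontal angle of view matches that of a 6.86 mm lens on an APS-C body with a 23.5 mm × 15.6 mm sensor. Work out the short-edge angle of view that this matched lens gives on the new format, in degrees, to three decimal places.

Equal horizontal AOV ⇒ f₂ = f₁ · 7.6/23.5 = 6.86 × 0.32340 ≈ 2.2186 mm.
Short-edge AOV on the new format = 2·arctan(5.7 / (2 × 2.2186)) = 2·arctan(1.28462) ≈ 104.2028°.

104.203°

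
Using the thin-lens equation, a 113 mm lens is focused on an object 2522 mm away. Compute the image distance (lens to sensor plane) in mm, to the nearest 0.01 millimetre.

1/dᵢ = 1/f − 1/dₒ = 1/113 − 1/2522 = 0.0084530 mm⁻¹.
dᵢ = 1/0.0084530 ≈ 118.3005 mm.

118.30 mm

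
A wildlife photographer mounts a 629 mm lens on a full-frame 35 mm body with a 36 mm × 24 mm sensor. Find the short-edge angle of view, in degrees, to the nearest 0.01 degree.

Angle of view α = 2·arctan(h/2f) with h = 24 mm and f = 629 mm.
h/2f = 0.01908; arctan(0.01908) ≈ 1.0930°, so α ≈ 2.1859°.

2.19°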